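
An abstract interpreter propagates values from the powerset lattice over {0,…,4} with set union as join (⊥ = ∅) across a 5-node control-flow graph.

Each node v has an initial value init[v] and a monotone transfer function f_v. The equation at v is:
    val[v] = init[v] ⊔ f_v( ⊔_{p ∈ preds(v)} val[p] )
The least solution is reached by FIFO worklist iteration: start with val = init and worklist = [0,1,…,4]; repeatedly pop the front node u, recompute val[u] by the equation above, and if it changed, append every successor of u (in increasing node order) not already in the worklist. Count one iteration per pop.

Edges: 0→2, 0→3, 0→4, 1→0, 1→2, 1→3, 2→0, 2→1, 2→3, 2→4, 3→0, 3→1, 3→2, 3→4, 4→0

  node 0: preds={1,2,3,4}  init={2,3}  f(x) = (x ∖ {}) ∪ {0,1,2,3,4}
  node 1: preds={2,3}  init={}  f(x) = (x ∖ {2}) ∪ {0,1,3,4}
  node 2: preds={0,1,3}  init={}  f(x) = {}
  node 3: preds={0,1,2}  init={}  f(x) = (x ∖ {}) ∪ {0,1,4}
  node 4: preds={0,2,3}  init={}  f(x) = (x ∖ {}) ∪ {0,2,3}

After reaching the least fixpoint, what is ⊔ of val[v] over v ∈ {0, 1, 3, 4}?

Worklist (8 pops):
  #1 pop 0: in={} → {0,1,2,3,4} (was {2,3}); enqueue []
  #2 pop 1: in={} → {0,1,3,4} (was {}); enqueue [0]
  #3 pop 2: in={0,1,2,3,4} → {} (no change)
  #4 pop 3: in={0,1,2,3,4} → {0,1,2,3,4} (was {}); enqueue [1,2]
  #5 pop 4: in={0,1,2,3,4} → {0,1,2,3,4} (was {}); enqueue []
  #6 pop 0: in={0,1,2,3,4} → {0,1,2,3,4} (no change)
  #7 pop 1: in={0,1,2,3,4} → {0,1,3,4} (no change)
  #8 pop 2: in={0,1,2,3,4} → {} (no change)

Fixpoint:
  val[0] = {0,1,2,3,4}
  val[1] = {0,1,3,4}
  val[2] = {}
  val[3] = {0,1,2,3,4}
  val[4] = {0,1,2,3,4}

{0,1,2,3,4}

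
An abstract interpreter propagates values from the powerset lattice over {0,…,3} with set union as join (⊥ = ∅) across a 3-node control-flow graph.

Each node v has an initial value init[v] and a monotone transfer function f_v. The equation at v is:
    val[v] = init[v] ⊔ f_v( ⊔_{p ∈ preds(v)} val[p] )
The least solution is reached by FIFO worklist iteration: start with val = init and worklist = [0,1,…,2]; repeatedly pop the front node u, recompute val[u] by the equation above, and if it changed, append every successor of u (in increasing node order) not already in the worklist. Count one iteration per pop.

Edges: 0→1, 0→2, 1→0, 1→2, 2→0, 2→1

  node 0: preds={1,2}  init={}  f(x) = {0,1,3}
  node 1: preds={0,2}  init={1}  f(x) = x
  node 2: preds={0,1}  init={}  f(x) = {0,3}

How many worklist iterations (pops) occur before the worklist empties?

Worklist (5 pops):
  #1 pop 0: in={1} → {0,1,3} (was {}); enqueue []
  #2 pop 1: in={0,1,3} → {0,1,3} (was {1}); enqueue [0]
  #3 pop 2: in={0,1,3} → {0,3} (was {}); enqueue [1]
  #4 pop 0: in={0,1,3} → {0,1,3} (no change)
  #5 pop 1: in={0,1,3} → {0,1,3} (no change)

Fixpoint:
  val[0] = {0,1,3}
  val[1] = {0,1,3}
  val[2] = {0,3}

5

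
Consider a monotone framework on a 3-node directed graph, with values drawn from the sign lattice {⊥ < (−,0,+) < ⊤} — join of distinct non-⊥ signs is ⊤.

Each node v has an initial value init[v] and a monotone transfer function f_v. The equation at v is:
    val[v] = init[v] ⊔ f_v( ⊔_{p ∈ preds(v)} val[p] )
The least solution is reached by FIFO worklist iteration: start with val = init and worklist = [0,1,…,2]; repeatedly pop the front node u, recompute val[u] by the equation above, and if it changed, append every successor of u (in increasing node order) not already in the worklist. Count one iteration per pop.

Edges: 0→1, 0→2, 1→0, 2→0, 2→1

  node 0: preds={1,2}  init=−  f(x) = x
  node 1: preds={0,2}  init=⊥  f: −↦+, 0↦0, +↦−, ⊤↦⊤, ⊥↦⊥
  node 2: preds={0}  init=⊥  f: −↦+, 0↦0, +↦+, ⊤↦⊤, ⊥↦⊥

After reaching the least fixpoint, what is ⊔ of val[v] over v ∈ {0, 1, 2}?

⊤

Trace (8 dequeues):
  [1] u=0 | in ⊥ | out − | ==
  [2] u=1 | in − | out + | prev ⊥ | push {0}
  [3] u=2 | in − | out + | prev ⊥ | push {1}
  [4] u=0 | in + | out ⊤ | prev − | push {2}
  [5] u=1 | in ⊤ | out ⊤ | prev + | push {0}
  [6] u=2 | in ⊤ | out ⊤ | prev + | push {1}
  [7] u=0 | in ⊤ | out ⊤ | ==
  [8] u=1 | in ⊤ | out ⊤ | ==

Converged values:
  [0] ⊤
  [1] ⊤
  [2] ⊤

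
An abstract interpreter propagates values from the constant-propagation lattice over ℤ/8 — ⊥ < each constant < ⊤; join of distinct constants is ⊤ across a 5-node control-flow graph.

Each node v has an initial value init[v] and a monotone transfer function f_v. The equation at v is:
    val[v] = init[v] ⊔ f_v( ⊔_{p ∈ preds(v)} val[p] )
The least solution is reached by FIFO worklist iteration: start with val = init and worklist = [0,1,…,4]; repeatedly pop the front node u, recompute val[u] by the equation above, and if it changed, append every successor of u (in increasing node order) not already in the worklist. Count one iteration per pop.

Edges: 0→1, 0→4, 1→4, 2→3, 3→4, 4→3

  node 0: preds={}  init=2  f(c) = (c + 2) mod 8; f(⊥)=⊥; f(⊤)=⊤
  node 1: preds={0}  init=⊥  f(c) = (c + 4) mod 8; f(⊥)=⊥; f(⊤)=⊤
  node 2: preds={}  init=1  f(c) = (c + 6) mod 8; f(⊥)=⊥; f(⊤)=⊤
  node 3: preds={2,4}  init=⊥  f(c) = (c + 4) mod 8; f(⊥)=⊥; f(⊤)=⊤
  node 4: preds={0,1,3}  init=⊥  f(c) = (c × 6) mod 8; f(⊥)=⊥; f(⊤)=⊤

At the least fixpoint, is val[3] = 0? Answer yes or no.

Trace (7 dequeues):
  [1] u=0 | in ⊥ | out 2 | ==
  [2] u=1 | in 2 | out 6 | prev ⊥ | push {}
  [3] u=2 | in ⊥ | out 1 | ==
  [4] u=3 | in 1 | out 5 | prev ⊥ | push {}
  [5] u=4 | in ⊤ | out ⊤ | prev ⊥ | push {3}
  [6] u=3 | in ⊤ | out ⊤ | prev 5 | push {4}
  [7] u=4 | in ⊤ | out ⊤ | ==

Converged values:
  [0] 2
  [1] 6
  [2] 1
  [3] ⊤
  [4] ⊤

no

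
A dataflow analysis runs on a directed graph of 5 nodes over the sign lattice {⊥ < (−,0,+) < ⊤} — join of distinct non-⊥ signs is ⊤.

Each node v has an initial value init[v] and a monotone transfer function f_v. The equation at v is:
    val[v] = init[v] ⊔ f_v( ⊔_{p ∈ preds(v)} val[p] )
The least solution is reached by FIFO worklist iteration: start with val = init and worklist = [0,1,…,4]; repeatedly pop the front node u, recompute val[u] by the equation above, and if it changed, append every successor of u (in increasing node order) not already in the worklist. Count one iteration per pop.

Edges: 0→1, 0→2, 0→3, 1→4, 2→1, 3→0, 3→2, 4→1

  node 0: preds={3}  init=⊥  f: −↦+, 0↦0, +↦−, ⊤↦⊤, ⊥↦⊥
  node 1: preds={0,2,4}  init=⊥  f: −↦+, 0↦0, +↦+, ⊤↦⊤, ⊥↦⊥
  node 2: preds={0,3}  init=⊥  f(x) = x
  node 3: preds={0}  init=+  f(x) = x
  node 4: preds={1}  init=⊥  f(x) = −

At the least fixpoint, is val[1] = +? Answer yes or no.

Iteration log — 11 steps:
  step 1. node 0  ⊔preds=+  new=−  old=⊥  +wl: 
  step 2. node 1  ⊔preds=−  new=+  old=⊥  +wl: 
  step 3. node 2  ⊔preds=⊤  new=⊤  old=⊥  +wl: 1
  step 4. node 3  ⊔preds=−  new=⊤  old=+  +wl: 0,2
  step 5. node 4  ⊔preds=+  new=−  old=⊥  +wl: 
  step 6. node 1  ⊔preds=⊤  new=⊤  old=+  +wl: 4
  step 7. node 0  ⊔preds=⊤  new=⊤  old=−  +wl: 1,3
  step 8. node 2  ⊔preds=⊤  new=⊤  stable
  step 9. node 4  ⊔preds=⊤  new=−  stable
  step 10. node 1  ⊔preds=⊤  new=⊤  stable
  step 11. node 3  ⊔preds=⊤  new=⊤  stable

Least fixpoint reached:
  node 0: ⊤
  node 1: ⊤
  node 2: ⊤
  node 3: ⊤
  node 4: −

no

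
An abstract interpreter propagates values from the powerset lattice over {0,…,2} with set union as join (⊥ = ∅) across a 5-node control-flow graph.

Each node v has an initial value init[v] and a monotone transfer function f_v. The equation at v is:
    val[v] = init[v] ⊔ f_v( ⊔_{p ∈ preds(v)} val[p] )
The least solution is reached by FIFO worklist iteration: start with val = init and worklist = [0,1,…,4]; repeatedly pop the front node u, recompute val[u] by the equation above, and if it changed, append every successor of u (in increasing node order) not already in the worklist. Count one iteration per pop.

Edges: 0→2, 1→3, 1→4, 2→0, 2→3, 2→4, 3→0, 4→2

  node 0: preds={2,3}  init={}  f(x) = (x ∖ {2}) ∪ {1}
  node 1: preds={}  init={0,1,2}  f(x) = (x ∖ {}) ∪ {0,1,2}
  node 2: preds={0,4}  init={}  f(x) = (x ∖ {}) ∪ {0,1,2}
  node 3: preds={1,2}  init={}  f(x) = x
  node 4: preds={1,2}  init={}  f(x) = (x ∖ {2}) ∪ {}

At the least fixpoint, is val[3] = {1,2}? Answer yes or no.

no

Worklist (7 pops):
  #1 pop 0: in={} → {1} (was {}); enqueue []
  #2 pop 1: in={} → {0,1,2} (no change)
  #3 pop 2: in={1} → {0,1,2} (was {}); enqueue [0]
  #4 pop 3: in={0,1,2} → {0,1,2} (was {}); enqueue []
  #5 pop 4: in={0,1,2} → {0,1} (was {}); enqueue [2]
  #6 pop 0: in={0,1,2} → {0,1} (was {1}); enqueue []
  #7 pop 2: in={0,1} → {0,1,2} (no change)

Fixpoint:
  val[0] = {0,1}
  val[1] = {0,1,2}
  val[2] = {0,1,2}
  val[3] = {0,1,2}
  val[4] = {0,1}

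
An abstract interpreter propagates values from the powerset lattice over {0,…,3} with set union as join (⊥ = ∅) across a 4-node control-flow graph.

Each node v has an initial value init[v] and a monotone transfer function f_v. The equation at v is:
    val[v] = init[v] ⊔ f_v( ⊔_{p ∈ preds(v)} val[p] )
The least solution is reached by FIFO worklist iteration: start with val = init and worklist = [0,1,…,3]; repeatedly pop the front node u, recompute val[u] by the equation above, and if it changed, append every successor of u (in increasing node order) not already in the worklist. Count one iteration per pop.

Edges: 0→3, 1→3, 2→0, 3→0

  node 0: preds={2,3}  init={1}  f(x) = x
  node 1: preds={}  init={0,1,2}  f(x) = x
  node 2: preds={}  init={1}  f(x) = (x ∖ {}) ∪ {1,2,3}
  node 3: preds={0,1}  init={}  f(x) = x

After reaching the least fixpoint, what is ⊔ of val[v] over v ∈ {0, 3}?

{0,1,2,3}

Trace (7 dequeues):
  [1] u=0 | in {1} | out {1} | ==
  [2] u=1 | in {} | out {0,1,2} | ==
  [3] u=2 | in {} | out {1,2,3} | prev {1} | push {0}
  [4] u=3 | in {0,1,2} | out {0,1,2} | prev {} | push {}
  [5] u=0 | in {0,1,2,3} | out {0,1,2,3} | prev {1} | push {3}
  [6] u=3 | in {0,1,2,3} | out {0,1,2,3} | prev {0,1,2} | push {0}
  [7] u=0 | in {0,1,2,3} | out {0,1,2,3} | ==

Converged values:
  [0] {0,1,2,3}
  [1] {0,1,2}
  [2] {1,2,3}
  [3] {0,1,2,3}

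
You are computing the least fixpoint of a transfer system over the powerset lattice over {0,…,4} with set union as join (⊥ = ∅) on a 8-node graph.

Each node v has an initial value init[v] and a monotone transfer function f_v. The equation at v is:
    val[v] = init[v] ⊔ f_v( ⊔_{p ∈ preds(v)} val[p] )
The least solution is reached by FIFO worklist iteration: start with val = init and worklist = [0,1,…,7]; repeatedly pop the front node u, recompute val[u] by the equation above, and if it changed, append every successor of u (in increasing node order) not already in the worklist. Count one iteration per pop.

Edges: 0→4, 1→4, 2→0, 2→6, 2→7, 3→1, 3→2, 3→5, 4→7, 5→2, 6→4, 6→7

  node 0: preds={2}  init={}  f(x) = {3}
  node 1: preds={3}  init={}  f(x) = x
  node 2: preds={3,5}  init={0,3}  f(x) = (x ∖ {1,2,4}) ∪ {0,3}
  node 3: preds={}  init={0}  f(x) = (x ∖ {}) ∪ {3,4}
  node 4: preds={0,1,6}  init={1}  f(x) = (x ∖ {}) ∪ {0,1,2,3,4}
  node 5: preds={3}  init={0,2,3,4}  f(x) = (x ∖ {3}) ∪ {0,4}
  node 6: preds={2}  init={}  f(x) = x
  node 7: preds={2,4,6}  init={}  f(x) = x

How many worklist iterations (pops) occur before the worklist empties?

11

Iteration log — 11 steps:
  step 1. node 0  ⊔preds={0,3}  new={3}  old={}  +wl: 
  step 2. node 1  ⊔preds={0}  new={0}  old={}  +wl: 
  step 3. node 2  ⊔preds={0,2,3,4}  new={0,3}  stable
  step 4. node 3  ⊔preds={}  new={0,3,4}  old={0}  +wl: 1,2
  step 5. node 4  ⊔preds={0,3}  new={0,1,2,3,4}  old={1}  +wl: 
  step 6. node 5  ⊔preds={0,3,4}  new={0,2,3,4}  stable
  step 7. node 6  ⊔preds={0,3}  new={0,3}  old={}  +wl: 4
  step 8. node 7  ⊔preds={0,1,2,3,4}  new={0,1,2,3,4}  old={}  +wl: 
  step 9. node 1  ⊔preds={0,3,4}  new={0,3,4}  old={0}  +wl: 
  step 10. node 2  ⊔preds={0,2,3,4}  new={0,3}  stable
  step 11. node 4  ⊔preds={0,3,4}  new={0,1,2,3,4}  stable

Least fixpoint reached:
  node 0: {3}
  node 1: {0,3,4}
  node 2: {0,3}
  node 3: {0,3,4}
  node 4: {0,1,2,3,4}
  node 5: {0,2,3,4}
  node 6: {0,3}
  node 7: {0,1,2,3,4}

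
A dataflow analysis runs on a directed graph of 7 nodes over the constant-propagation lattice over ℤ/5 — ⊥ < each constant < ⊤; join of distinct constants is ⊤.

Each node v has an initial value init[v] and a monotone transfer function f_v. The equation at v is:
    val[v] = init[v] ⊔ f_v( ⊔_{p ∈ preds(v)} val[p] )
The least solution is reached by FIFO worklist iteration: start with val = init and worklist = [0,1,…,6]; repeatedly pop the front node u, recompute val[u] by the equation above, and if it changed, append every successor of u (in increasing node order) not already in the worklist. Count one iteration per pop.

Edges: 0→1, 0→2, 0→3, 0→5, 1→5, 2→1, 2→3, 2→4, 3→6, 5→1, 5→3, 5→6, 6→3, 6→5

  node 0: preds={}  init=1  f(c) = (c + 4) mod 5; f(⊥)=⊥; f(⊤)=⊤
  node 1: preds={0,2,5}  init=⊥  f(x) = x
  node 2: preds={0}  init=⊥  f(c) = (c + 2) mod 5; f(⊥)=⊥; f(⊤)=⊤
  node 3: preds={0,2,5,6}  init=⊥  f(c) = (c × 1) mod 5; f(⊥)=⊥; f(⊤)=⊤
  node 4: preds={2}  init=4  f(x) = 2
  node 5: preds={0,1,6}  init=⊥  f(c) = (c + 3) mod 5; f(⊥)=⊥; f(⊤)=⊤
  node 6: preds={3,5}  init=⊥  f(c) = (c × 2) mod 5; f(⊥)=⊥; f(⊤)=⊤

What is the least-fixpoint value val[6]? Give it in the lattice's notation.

Worklist (13 pops):
  #1 pop 0: in=⊥ → 1 (no change)
  #2 pop 1: in=1 → 1 (was ⊥); enqueue []
  #3 pop 2: in=1 → 3 (was ⊥); enqueue [1]
  #4 pop 3: in=⊤ → ⊤ (was ⊥); enqueue []
  #5 pop 4: in=3 → ⊤ (was 4); enqueue []
  #6 pop 5: in=1 → 4 (was ⊥); enqueue [3]
  #7 pop 6: in=⊤ → ⊤ (was ⊥); enqueue [5]
  #8 pop 1: in=⊤ → ⊤ (was 1); enqueue []
  #9 pop 3: in=⊤ → ⊤ (no change)
  #10 pop 5: in=⊤ → ⊤ (was 4); enqueue [1,3,6]
  #11 pop 1: in=⊤ → ⊤ (no change)
  #12 pop 3: in=⊤ → ⊤ (no change)
  #13 pop 6: in=⊤ → ⊤ (no change)

Fixpoint:
  val[0] = 1
  val[1] = ⊤
  val[2] = 3
  val[3] = ⊤
  val[4] = ⊤
  val[5] = ⊤
  val[6] = ⊤

⊤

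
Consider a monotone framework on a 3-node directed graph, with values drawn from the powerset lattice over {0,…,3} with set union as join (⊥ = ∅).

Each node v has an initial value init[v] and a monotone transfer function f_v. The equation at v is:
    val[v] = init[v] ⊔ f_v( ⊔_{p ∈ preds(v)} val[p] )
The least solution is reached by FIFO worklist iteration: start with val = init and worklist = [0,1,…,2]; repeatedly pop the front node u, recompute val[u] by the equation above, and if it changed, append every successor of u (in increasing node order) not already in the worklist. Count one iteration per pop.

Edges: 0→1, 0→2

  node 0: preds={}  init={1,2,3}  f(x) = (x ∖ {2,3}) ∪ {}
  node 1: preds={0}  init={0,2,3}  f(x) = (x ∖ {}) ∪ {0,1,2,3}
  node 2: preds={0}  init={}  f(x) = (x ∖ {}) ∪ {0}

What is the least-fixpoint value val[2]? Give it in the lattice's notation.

Trace (3 dequeues):
  [1] u=0 | in {} | out {1,2,3} | ==
  [2] u=1 | in {1,2,3} | out {0,1,2,3} | prev {0,2,3} | push {}
  [3] u=2 | in {1,2,3} | out {0,1,2,3} | prev {} | push {}

Converged values:
  [0] {1,2,3}
  [1] {0,1,2,3}
  [2] {0,1,2,3}

{0,1,2,3}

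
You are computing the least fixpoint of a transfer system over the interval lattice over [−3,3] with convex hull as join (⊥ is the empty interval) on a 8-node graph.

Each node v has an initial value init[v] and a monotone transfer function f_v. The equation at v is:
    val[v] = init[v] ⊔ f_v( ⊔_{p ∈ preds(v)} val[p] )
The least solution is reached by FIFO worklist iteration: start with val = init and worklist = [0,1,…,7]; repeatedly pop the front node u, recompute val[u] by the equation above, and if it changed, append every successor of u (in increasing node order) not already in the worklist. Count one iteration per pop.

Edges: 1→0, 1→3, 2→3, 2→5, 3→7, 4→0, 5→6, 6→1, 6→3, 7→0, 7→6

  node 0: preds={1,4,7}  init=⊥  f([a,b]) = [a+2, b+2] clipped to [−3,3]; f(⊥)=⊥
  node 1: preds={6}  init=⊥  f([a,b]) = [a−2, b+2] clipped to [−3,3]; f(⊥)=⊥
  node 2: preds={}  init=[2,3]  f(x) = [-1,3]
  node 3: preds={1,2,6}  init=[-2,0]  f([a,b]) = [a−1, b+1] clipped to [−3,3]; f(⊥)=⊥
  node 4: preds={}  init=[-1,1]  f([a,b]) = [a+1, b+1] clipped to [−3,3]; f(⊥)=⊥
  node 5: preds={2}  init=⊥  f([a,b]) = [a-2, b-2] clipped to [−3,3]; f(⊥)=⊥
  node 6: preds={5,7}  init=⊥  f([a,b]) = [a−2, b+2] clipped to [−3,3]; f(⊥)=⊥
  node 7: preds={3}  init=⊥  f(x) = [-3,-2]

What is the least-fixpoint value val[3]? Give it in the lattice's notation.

Iteration log — 13 steps:
  step 1. node 0  ⊔preds=[-1,1]  new=[1,3]  old=⊥  +wl: 
  step 2. node 1  ⊔preds=⊥  new=⊥  stable
  step 3. node 2  ⊔preds=⊥  new=[-1,3]  old=[2,3]  +wl: 
  step 4. node 3  ⊔preds=[-1,3]  new=[-2,3]  old=[-2,0]  +wl: 
  step 5. node 4  ⊔preds=⊥  new=[-1,1]  stable
  step 6. node 5  ⊔preds=[-1,3]  new=[-3,1]  old=⊥  +wl: 
  step 7. node 6  ⊔preds=[-3,1]  new=[-3,3]  old=⊥  +wl: 1,3
  step 8. node 7  ⊔preds=[-2,3]  new=[-3,-2]  old=⊥  +wl: 0,6
  step 9. node 1  ⊔preds=[-3,3]  new=[-3,3]  old=⊥  +wl: 
  step 10. node 3  ⊔preds=[-3,3]  new=[-3,3]  old=[-2,3]  +wl: 7
  step 11. node 0  ⊔preds=[-3,3]  new=[-1,3]  old=[1,3]  +wl: 
  step 12. node 6  ⊔preds=[-3,1]  new=[-3,3]  stable
  step 13. node 7  ⊔preds=[-3,3]  new=[-3,-2]  stable

Least fixpoint reached:
  node 0: [-1,3]
  node 1: [-3,3]
  node 2: [-1,3]
  node 3: [-3,3]
  node 4: [-1,1]
  node 5: [-3,1]
  node 6: [-3,3]
  node 7: [-3,-2]

[-3,3]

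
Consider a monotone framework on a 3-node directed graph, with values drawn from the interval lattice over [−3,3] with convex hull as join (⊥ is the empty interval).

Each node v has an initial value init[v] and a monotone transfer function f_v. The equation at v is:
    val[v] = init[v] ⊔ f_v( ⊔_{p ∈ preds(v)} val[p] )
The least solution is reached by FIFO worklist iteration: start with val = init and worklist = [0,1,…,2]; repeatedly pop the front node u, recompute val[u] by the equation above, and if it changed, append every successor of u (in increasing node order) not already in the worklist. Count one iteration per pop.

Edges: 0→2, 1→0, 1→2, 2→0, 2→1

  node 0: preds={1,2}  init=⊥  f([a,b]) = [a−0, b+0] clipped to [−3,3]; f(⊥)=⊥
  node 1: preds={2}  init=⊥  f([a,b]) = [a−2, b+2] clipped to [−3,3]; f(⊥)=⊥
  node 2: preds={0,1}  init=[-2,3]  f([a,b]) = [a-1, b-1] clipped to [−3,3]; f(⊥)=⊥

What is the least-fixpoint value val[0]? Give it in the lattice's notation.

Worklist (6 pops):
  #1 pop 0: in=[-2,3] → [-2,3] (was ⊥); enqueue []
  #2 pop 1: in=[-2,3] → [-3,3] (was ⊥); enqueue [0]
  #3 pop 2: in=[-3,3] → [-3,3] (was [-2,3]); enqueue [1]
  #4 pop 0: in=[-3,3] → [-3,3] (was [-2,3]); enqueue [2]
  #5 pop 1: in=[-3,3] → [-3,3] (no change)
  #6 pop 2: in=[-3,3] → [-3,3] (no change)

Fixpoint:
  val[0] = [-3,3]
  val[1] = [-3,3]
  val[2] = [-3,3]

[-3,3]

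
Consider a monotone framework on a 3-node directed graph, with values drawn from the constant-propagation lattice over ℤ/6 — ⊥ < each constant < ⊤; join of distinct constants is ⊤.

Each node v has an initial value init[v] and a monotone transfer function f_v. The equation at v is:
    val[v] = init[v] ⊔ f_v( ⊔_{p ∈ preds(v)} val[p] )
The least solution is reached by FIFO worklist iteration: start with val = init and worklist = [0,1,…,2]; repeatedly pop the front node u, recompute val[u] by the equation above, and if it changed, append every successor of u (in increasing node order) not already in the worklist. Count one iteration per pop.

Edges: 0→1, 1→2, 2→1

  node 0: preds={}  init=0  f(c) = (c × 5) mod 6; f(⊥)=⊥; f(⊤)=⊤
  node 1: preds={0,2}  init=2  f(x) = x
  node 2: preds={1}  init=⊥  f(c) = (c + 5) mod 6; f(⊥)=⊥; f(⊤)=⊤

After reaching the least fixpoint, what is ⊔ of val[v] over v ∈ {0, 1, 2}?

⊤

Worklist (4 pops):
  #1 pop 0: in=⊥ → 0 (no change)
  #2 pop 1: in=0 → ⊤ (was 2); enqueue []
  #3 pop 2: in=⊤ → ⊤ (was ⊥); enqueue [1]
  #4 pop 1: in=⊤ → ⊤ (no change)

Fixpoint:
  val[0] = 0
  val[1] = ⊤
  val[2] = ⊤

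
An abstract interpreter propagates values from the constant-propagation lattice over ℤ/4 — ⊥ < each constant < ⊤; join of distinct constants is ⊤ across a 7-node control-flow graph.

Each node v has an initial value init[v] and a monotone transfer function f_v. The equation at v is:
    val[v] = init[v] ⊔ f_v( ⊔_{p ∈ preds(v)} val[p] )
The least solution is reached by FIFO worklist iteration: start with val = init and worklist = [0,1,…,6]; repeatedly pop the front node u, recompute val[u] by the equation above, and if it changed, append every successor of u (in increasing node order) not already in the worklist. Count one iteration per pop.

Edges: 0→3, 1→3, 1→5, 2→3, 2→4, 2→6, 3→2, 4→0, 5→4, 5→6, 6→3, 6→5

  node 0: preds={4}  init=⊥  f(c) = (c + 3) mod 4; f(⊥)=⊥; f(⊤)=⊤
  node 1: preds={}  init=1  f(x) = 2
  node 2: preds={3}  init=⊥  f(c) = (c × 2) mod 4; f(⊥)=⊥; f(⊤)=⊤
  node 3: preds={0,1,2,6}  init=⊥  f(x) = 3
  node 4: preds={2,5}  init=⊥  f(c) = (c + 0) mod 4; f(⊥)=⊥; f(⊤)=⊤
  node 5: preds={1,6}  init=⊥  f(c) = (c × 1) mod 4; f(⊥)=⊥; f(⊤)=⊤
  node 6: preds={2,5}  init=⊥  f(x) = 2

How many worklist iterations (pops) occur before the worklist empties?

Worklist (14 pops):
  #1 pop 0: in=⊥ → ⊥ (no change)
  #2 pop 1: in=⊥ → ⊤ (was 1); enqueue []
  #3 pop 2: in=⊥ → ⊥ (no change)
  #4 pop 3: in=⊤ → 3 (was ⊥); enqueue [2]
  #5 pop 4: in=⊥ → ⊥ (no change)
  #6 pop 5: in=⊤ → ⊤ (was ⊥); enqueue [4]
  #7 pop 6: in=⊤ → 2 (was ⊥); enqueue [3,5]
  #8 pop 2: in=3 → 2 (was ⊥); enqueue [6]
  #9 pop 4: in=⊤ → ⊤ (was ⊥); enqueue [0]
  #10 pop 3: in=⊤ → 3 (no change)
  #11 pop 5: in=⊤ → ⊤ (no change)
  #12 pop 6: in=⊤ → 2 (no change)
  #13 pop 0: in=⊤ → ⊤ (was ⊥); enqueue [3]
  #14 pop 3: in=⊤ → 3 (no change)

Fixpoint:
  val[0] = ⊤
  val[1] = ⊤
  val[2] = 2
  val[3] = 3
  val[4] = ⊤
  val[5] = ⊤
  val[6] = 2

14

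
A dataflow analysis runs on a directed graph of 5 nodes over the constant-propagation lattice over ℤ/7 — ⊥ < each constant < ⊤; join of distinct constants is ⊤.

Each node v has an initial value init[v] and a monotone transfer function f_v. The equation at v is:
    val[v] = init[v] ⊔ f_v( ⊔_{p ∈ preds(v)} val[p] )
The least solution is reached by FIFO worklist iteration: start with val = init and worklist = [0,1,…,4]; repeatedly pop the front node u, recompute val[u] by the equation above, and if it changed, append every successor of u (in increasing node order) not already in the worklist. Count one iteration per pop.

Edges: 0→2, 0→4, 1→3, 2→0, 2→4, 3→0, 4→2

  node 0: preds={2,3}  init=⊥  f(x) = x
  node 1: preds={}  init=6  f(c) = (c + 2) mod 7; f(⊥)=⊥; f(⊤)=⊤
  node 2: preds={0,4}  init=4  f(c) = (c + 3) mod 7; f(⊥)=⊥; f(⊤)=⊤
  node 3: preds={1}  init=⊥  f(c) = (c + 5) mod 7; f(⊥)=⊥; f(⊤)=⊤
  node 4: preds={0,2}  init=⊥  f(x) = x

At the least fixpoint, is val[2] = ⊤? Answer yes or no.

Trace (8 dequeues):
  [1] u=0 | in 4 | out 4 | prev ⊥ | push {}
  [2] u=1 | in ⊥ | out 6 | ==
  [3] u=2 | in 4 | out ⊤ | prev 4 | push {0}
  [4] u=3 | in 6 | out 4 | prev ⊥ | push {}
  [5] u=4 | in ⊤ | out ⊤ | prev ⊥ | push {2}
  [6] u=0 | in ⊤ | out ⊤ | prev 4 | push {4}
  [7] u=2 | in ⊤ | out ⊤ | ==
  [8] u=4 | in ⊤ | out ⊤ | ==

Converged values:
  [0] ⊤
  [1] 6
  [2] ⊤
  [3] 4
  [4] ⊤

yes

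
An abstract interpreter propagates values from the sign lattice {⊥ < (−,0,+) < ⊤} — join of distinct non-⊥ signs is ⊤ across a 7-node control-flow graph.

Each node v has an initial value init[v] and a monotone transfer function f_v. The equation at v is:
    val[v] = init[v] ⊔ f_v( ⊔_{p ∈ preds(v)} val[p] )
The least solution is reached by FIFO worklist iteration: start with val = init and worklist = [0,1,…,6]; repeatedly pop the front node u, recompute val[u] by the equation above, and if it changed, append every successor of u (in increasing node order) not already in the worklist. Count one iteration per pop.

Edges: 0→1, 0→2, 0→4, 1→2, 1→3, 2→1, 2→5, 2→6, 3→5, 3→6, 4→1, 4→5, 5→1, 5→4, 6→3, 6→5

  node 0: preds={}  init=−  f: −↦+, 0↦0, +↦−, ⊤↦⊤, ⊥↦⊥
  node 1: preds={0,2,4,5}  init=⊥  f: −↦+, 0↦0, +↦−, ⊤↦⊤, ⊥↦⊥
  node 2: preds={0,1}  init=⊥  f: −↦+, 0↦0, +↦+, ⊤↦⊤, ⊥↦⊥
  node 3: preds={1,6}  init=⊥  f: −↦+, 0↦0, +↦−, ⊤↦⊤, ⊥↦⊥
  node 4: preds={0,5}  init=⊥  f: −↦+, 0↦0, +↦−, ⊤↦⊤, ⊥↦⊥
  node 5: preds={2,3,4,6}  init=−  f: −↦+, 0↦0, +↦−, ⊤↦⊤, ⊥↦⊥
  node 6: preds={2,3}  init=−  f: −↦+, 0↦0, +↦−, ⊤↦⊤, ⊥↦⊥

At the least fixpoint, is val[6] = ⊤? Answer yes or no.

yes

Iteration log — 13 steps:
  step 1. node 0  ⊔preds=⊥  new=−  stable
  step 2. node 1  ⊔preds=−  new=+  old=⊥  +wl: 
  step 3. node 2  ⊔preds=⊤  new=⊤  old=⊥  +wl: 1
  step 4. node 3  ⊔preds=⊤  new=⊤  old=⊥  +wl: 
  step 5. node 4  ⊔preds=−  new=+  old=⊥  +wl: 
  step 6. node 5  ⊔preds=⊤  new=⊤  old=−  +wl: 4
  step 7. node 6  ⊔preds=⊤  new=⊤  old=−  +wl: 3,5
  step 8. node 1  ⊔preds=⊤  new=⊤  old=+  +wl: 2
  step 9. node 4  ⊔preds=⊤  new=⊤  old=+  +wl: 1
  step 10. node 3  ⊔preds=⊤  new=⊤  stable
  step 11. node 5  ⊔preds=⊤  new=⊤  stable
  step 12. node 2  ⊔preds=⊤  new=⊤  stable
  step 13. node 1  ⊔preds=⊤  new=⊤  stable

Least fixpoint reached:
  node 0: −
  node 1: ⊤
  node 2: ⊤
  node 3: ⊤
  node 4: ⊤
  node 5: ⊤
  node 6: ⊤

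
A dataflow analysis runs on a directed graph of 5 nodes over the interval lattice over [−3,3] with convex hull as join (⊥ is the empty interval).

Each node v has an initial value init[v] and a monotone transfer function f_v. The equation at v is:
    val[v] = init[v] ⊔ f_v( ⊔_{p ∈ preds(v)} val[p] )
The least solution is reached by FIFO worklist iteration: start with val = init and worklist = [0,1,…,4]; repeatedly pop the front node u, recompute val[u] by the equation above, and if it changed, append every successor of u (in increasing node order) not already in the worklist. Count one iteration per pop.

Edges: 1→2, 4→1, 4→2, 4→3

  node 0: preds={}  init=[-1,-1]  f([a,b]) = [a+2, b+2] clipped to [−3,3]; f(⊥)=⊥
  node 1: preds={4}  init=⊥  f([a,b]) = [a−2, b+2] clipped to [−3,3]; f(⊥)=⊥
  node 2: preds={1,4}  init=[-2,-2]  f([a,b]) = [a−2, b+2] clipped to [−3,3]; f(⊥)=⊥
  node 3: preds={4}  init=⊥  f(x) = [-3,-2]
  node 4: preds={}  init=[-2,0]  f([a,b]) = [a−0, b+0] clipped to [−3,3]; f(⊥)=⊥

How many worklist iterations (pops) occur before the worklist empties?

Trace (5 dequeues):
  [1] u=0 | in ⊥ | out [-1,-1] | ==
  [2] u=1 | in [-2,0] | out [-3,2] | prev ⊥ | push {}
  [3] u=2 | in [-3,2] | out [-3,3] | prev [-2,-2] | push {}
  [4] u=3 | in [-2,0] | out [-3,-2] | prev ⊥ | push {}
  [5] u=4 | in ⊥ | out [-2,0] | ==

Converged values:
  [0] [-1,-1]
  [1] [-3,2]
  [2] [-3,3]
  [3] [-3,-2]
  [4] [-2,0]

5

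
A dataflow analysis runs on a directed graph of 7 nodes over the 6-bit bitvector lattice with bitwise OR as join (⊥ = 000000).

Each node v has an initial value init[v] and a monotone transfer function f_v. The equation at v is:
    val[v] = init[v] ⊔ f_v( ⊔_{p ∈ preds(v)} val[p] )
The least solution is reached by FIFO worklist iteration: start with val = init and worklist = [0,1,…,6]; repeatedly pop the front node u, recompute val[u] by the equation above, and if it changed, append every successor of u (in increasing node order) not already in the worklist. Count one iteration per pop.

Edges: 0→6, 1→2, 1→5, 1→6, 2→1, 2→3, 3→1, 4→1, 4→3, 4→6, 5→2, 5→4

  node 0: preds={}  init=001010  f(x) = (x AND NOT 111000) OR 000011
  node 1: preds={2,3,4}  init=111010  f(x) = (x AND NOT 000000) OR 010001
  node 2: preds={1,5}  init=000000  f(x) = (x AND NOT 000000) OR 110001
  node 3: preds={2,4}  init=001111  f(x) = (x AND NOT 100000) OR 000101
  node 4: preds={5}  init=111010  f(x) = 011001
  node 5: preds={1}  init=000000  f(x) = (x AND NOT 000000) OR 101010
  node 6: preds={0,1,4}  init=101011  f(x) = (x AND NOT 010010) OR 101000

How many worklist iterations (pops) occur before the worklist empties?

Iteration log — 11 steps:
  step 1. node 0  ⊔preds=000000  new=001011  old=001010  +wl: 
  step 2. node 1  ⊔preds=111111  new=111111  old=111010  +wl: 
  step 3. node 2  ⊔preds=111111  new=111111  old=000000  +wl: 1
  step 4. node 3  ⊔preds=111111  new=011111  old=001111  +wl: 
  step 5. node 4  ⊔preds=000000  new=111011  old=111010  +wl: 3
  step 6. node 5  ⊔preds=111111  new=111111  old=000000  +wl: 2,4
  step 7. node 6  ⊔preds=111111  new=101111  old=101011  +wl: 
  step 8. node 1  ⊔preds=111111  new=111111  stable
  step 9. node 3  ⊔preds=111111  new=011111  stable
  step 10. node 2  ⊔preds=111111  new=111111  stable
  step 11. node 4  ⊔preds=111111  new=111011  stable

Least fixpoint reached:
  node 0: 001011
  node 1: 111111
  node 2: 111111
  node 3: 011111
  node 4: 111011
  node 5: 111111
  node 6: 101111

11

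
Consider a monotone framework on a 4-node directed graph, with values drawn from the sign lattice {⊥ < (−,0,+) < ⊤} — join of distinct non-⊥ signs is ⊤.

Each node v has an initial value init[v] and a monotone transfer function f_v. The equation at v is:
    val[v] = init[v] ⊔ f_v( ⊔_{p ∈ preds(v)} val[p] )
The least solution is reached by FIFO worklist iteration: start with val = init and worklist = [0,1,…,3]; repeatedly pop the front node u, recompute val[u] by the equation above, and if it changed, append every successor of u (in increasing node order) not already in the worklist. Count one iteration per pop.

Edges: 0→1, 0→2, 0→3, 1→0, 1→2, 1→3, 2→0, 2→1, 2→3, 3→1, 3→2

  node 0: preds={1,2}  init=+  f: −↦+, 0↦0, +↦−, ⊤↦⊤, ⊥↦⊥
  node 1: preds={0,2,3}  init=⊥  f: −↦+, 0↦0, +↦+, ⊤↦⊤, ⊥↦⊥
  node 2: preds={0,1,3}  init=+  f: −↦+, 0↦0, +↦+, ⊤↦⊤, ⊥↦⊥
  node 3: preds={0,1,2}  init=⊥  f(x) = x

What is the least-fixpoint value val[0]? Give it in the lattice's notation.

Trace (7 dequeues):
  [1] u=0 | in + | out ⊤ | prev + | push {}
  [2] u=1 | in ⊤ | out ⊤ | prev ⊥ | push {0}
  [3] u=2 | in ⊤ | out ⊤ | prev + | push {1}
  [4] u=3 | in ⊤ | out ⊤ | prev ⊥ | push {2}
  [5] u=0 | in ⊤ | out ⊤ | ==
  [6] u=1 | in ⊤ | out ⊤ | ==
  [7] u=2 | in ⊤ | out ⊤ | ==

Converged values:
  [0] ⊤
  [1] ⊤
  [2] ⊤
  [3] ⊤

⊤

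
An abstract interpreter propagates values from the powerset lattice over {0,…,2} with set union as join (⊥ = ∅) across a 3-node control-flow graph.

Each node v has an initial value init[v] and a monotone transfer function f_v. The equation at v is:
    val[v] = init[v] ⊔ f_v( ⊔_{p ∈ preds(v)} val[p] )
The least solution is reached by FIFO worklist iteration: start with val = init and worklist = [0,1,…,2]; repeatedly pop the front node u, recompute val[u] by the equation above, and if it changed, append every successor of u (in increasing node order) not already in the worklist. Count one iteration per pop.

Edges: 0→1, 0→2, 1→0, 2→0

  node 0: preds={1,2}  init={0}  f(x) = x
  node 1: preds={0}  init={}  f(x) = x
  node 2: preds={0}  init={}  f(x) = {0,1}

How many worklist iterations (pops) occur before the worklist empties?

Trace (7 dequeues):
  [1] u=0 | in {} | out {0} | ==
  [2] u=1 | in {0} | out {0} | prev {} | push {0}
  [3] u=2 | in {0} | out {0,1} | prev {} | push {}
  [4] u=0 | in {0,1} | out {0,1} | prev {0} | push {1,2}
  [5] u=1 | in {0,1} | out {0,1} | prev {0} | push {0}
  [6] u=2 | in {0,1} | out {0,1} | ==
  [7] u=0 | in {0,1} | out {0,1} | ==

Converged values:
  [0] {0,1}
  [1] {0,1}
  [2] {0,1}

7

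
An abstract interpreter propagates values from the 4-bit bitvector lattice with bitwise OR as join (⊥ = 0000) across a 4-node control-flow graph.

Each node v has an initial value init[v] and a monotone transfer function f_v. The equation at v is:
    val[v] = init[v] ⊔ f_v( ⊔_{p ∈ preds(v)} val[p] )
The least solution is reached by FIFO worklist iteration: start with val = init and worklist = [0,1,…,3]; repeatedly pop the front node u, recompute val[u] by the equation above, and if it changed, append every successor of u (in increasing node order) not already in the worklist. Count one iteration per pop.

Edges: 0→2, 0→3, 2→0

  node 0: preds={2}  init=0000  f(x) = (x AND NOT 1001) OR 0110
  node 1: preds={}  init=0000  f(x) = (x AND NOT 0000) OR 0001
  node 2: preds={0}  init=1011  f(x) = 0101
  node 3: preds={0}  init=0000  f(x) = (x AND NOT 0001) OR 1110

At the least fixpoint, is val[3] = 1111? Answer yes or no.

no

Iteration log — 5 steps:
  step 1. node 0  ⊔preds=1011  new=0110  old=0000  +wl: 
  step 2. node 1  ⊔preds=0000  new=0001  old=0000  +wl: 
  step 3. node 2  ⊔preds=0110  new=1111  old=1011  +wl: 0
  step 4. node 3  ⊔preds=0110  new=1110  old=0000  +wl: 
  step 5. node 0  ⊔preds=1111  new=0110  stable

Least fixpoint reached:
  node 0: 0110
  node 1: 0001
  node 2: 1111
  node 3: 1110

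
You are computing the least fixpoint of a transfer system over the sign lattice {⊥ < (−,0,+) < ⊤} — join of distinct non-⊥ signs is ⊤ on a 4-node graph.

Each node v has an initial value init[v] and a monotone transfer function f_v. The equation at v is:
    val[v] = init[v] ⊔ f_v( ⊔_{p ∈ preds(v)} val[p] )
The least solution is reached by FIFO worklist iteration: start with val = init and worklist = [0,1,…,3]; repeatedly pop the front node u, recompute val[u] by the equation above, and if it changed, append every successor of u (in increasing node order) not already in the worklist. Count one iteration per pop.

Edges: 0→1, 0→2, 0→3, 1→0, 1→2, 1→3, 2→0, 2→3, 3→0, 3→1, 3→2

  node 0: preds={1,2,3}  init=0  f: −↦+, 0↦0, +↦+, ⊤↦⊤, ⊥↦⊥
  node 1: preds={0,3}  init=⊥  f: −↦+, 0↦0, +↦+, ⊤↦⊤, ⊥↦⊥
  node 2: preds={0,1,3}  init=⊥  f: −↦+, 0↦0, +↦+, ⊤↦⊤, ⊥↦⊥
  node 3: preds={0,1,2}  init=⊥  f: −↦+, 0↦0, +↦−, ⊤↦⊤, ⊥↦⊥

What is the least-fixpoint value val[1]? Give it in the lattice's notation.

0

Iteration log — 7 steps:
  step 1. node 0  ⊔preds=⊥  new=0  stable
  step 2. node 1  ⊔preds=0  new=0  old=⊥  +wl: 0
  step 3. node 2  ⊔preds=0  new=0  old=⊥  +wl: 
  step 4. node 3  ⊔preds=0  new=0  old=⊥  +wl: 1,2
  step 5. node 0  ⊔preds=0  new=0  stable
  step 6. node 1  ⊔preds=0  new=0  stable
  step 7. node 2  ⊔preds=0  new=0  stable

Least fixpoint reached:
  node 0: 0
  node 1: 0
  node 2: 0
  node 3: 0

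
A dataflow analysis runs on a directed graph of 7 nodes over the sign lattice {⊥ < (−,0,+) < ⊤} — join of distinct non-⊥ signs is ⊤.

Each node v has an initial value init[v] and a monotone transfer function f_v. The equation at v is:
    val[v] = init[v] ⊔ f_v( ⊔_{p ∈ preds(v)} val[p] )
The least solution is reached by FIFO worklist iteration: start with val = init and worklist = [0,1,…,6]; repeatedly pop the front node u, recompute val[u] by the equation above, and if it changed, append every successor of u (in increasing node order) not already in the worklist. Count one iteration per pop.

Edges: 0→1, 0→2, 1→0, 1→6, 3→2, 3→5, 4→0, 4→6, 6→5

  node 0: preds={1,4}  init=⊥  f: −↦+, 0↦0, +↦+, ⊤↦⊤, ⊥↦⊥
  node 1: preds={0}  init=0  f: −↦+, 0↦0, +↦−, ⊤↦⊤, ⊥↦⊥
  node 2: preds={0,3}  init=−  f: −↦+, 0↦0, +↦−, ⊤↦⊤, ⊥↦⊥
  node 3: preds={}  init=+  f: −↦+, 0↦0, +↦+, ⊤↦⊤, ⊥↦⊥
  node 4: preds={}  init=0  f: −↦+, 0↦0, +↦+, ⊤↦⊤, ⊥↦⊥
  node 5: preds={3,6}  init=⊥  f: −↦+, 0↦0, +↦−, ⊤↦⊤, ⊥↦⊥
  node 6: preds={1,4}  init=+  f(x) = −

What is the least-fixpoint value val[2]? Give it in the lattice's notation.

Iteration log — 8 steps:
  step 1. node 0  ⊔preds=0  new=0  old=⊥  +wl: 
  step 2. node 1  ⊔preds=0  new=0  stable
  step 3. node 2  ⊔preds=⊤  new=⊤  old=−  +wl: 
  step 4. node 3  ⊔preds=⊥  new=+  stable
  step 5. node 4  ⊔preds=⊥  new=0  stable
  step 6. node 5  ⊔preds=+  new=−  old=⊥  +wl: 
  step 7. node 6  ⊔preds=0  new=⊤  old=+  +wl: 5
  step 8. node 5  ⊔preds=⊤  new=⊤  old=−  +wl: 

Least fixpoint reached:
  node 0: 0
  node 1: 0
  node 2: ⊤
  node 3: +
  node 4: 0
  node 5: ⊤
  node 6: ⊤

⊤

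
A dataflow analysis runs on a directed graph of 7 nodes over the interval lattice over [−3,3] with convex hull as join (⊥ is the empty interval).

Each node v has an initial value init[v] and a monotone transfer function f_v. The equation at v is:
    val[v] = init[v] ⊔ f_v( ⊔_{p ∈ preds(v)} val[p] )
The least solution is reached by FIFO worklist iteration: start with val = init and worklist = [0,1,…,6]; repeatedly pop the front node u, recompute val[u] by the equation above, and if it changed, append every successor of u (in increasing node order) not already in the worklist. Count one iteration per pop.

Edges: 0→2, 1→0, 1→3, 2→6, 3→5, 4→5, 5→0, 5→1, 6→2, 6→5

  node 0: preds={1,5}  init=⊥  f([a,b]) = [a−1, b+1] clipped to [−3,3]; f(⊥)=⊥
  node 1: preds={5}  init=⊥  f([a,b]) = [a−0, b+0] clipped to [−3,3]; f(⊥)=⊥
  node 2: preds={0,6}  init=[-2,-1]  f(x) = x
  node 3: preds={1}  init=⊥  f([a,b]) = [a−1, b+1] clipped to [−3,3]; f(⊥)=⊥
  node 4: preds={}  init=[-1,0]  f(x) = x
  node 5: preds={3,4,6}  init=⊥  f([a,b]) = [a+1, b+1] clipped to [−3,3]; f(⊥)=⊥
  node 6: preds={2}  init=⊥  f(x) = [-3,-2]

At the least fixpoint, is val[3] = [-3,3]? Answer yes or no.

yes

Worklist (26 pops):
  #1 pop 0: in=⊥ → ⊥ (no change)
  #2 pop 1: in=⊥ → ⊥ (no change)
  #3 pop 2: in=⊥ → [-2,-1] (no change)
  #4 pop 3: in=⊥ → ⊥ (no change)
  #5 pop 4: in=⊥ → [-1,0] (no change)
  #6 pop 5: in=[-1,0] → [0,1] (was ⊥); enqueue [0,1]
  #7 pop 6: in=[-2,-1] → [-3,-2] (was ⊥); enqueue [2,5]
  #8 pop 0: in=[0,1] → [-1,2] (was ⊥); enqueue []
  #9 pop 1: in=[0,1] → [0,1] (was ⊥); enqueue [0,3]
  #10 pop 2: in=[-3,2] → [-3,2] (was [-2,-1]); enqueue [6]
  #11 pop 5: in=[-3,0] → [-2,1] (was [0,1]); enqueue [1]
  #12 pop 0: in=[-2,1] → [-3,2] (was [-1,2]); enqueue [2]
  #13 pop 3: in=[0,1] → [-1,2] (was ⊥); enqueue [5]
  #14 pop 6: in=[-3,2] → [-3,-2] (no change)
  #15 pop 1: in=[-2,1] → [-2,1] (was [0,1]); enqueue [0,3]
  #16 pop 2: in=[-3,2] → [-3,2] (no change)
  #17 pop 5: in=[-3,2] → [-2,3] (was [-2,1]); enqueue [1]
  #18 pop 0: in=[-2,3] → [-3,3] (was [-3,2]); enqueue [2]
  #19 pop 3: in=[-2,1] → [-3,2] (was [-1,2]); enqueue [5]
  #20 pop 1: in=[-2,3] → [-2,3] (was [-2,1]); enqueue [0,3]
  #21 pop 2: in=[-3,3] → [-3,3] (was [-3,2]); enqueue [6]
  #22 pop 5: in=[-3,2] → [-2,3] (no change)
  #23 pop 0: in=[-2,3] → [-3,3] (no change)
  #24 pop 3: in=[-2,3] → [-3,3] (was [-3,2]); enqueue [5]
  #25 pop 6: in=[-3,3] → [-3,-2] (no change)
  #26 pop 5: in=[-3,3] → [-2,3] (no change)

Fixpoint:
  val[0] = [-3,3]
  val[1] = [-2,3]
  val[2] = [-3,3]
  val[3] = [-3,3]
  val[4] = [-1,0]
  val[5] = [-2,3]
  val[6] = [-3,-2]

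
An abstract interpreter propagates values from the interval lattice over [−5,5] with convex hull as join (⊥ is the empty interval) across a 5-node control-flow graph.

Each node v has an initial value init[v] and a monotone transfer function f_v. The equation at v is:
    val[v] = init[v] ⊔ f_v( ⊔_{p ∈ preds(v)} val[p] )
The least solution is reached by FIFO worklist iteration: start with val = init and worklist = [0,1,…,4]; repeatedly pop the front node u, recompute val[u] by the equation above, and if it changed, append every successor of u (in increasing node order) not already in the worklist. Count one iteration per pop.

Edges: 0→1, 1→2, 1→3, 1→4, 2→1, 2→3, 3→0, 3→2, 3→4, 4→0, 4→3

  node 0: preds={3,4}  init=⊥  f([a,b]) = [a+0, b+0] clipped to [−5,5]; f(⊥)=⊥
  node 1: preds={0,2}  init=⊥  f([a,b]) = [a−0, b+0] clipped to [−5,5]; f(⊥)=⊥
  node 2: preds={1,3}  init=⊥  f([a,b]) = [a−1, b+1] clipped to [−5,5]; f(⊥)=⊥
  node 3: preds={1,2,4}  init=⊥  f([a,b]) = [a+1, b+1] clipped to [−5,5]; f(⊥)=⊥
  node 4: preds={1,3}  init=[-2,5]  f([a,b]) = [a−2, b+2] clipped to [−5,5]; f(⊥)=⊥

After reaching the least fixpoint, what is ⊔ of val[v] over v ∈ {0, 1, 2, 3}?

[-5,5]

Iteration log — 20 steps:
  step 1. node 0  ⊔preds=[-2,5]  new=[-2,5]  old=⊥  +wl: 
  step 2. node 1  ⊔preds=[-2,5]  new=[-2,5]  old=⊥  +wl: 
  step 3. node 2  ⊔preds=[-2,5]  new=[-3,5]  old=⊥  +wl: 1
  step 4. node 3  ⊔preds=[-3,5]  new=[-2,5]  old=⊥  +wl: 0,2
  step 5. node 4  ⊔preds=[-2,5]  new=[-4,5]  old=[-2,5]  +wl: 3
  step 6. node 1  ⊔preds=[-3,5]  new=[-3,5]  old=[-2,5]  +wl: 4
  step 7. node 0  ⊔preds=[-4,5]  new=[-4,5]  old=[-2,5]  +wl: 1
  step 8. node 2  ⊔preds=[-3,5]  new=[-4,5]  old=[-3,5]  +wl: 
  step 9. node 3  ⊔preds=[-4,5]  new=[-3,5]  old=[-2,5]  +wl: 0,2
  step 10. node 4  ⊔preds=[-3,5]  new=[-5,5]  old=[-4,5]  +wl: 3
  step 11. node 1  ⊔preds=[-4,5]  new=[-4,5]  old=[-3,5]  +wl: 4
  step 12. node 0  ⊔preds=[-5,5]  new=[-5,5]  old=[-4,5]  +wl: 1
  step 13. node 2  ⊔preds=[-4,5]  new=[-5,5]  old=[-4,5]  +wl: 
  step 14. node 3  ⊔preds=[-5,5]  new=[-4,5]  old=[-3,5]  +wl: 0,2
  step 15. node 4  ⊔preds=[-4,5]  new=[-5,5]  stable
  step 16. node 1  ⊔preds=[-5,5]  new=[-5,5]  old=[-4,5]  +wl: 3,4
  step 17. node 0  ⊔preds=[-5,5]  new=[-5,5]  stable
  step 18. node 2  ⊔preds=[-5,5]  new=[-5,5]  stable
  step 19. node 3  ⊔preds=[-5,5]  new=[-4,5]  stable
  step 20. node 4  ⊔preds=[-5,5]  new=[-5,5]  stable

Least fixpoint reached:
  node 0: [-5,5]
  node 1: [-5,5]
  node 2: [-5,5]
  node 3: [-4,5]
  node 4: [-5,5]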